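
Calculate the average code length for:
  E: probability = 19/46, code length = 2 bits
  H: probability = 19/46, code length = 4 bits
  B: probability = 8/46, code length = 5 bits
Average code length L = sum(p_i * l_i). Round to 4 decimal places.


Weighted contributions p_i * l_i:
  E: (19/46) * 2 = 38/46
  H: (19/46) * 4 = 76/46
  B: (8/46) * 5 = 40/46
Sum = (38 + 76 + 40)/46 = 154/46

L = 154/46 = 3.3478 bits/symbol


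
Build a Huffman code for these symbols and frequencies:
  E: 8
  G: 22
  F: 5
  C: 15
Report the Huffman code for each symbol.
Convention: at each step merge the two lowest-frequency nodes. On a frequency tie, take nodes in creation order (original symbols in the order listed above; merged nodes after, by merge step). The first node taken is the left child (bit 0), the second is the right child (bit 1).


Huffman tree construction:
Step 1: Merge F(5) + E(8) = 13
Step 2: Merge (F+E)(13) + C(15) = 28
Step 3: Merge G(22) + ((F+E)+C)(28) = 50
Read each symbol's code off the tree from the root (left child = 0, right child = 1).

Codes:
  E: 101 (length 3)
  G: 0 (length 1)
  F: 100 (length 3)
  C: 11 (length 2)
Average code length: 91/50 = 1.8200 bits/symbol


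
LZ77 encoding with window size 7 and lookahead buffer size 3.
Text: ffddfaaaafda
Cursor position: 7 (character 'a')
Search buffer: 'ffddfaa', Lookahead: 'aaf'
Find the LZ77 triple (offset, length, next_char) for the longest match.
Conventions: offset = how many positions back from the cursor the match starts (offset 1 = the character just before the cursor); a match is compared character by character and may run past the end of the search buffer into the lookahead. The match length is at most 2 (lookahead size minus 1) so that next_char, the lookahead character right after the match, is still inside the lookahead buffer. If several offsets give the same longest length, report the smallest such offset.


Try each offset into the search buffer:
  offset=1 (pos 6, char 'a'): match length 2
  offset=2 (pos 5, char 'a'): match length 2
  offset=3 (pos 4, char 'f'): match length 0
  offset=4 (pos 3, char 'd'): match length 0
  offset=5 (pos 2, char 'd'): match length 0
  offset=6 (pos 1, char 'f'): match length 0
  offset=7 (pos 0, char 'f'): match length 0
Longest match has length 2, found at offsets 1, 2; take the smallest, offset 1.
next_char = character at position 7 + 2 = 9 -> 'f'

Best match: offset=1, length=2 (matching 'aa' starting at position 6)
LZ77 triple: (1, 2, 'f')


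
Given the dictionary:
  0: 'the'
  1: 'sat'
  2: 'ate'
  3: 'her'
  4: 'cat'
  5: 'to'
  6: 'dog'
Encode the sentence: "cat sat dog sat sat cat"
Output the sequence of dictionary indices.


Look up each word in the dictionary:
  'cat' -> 4
  'sat' -> 1
  'dog' -> 6
  'sat' -> 1
  'sat' -> 1
  'cat' -> 4

Encoded: [4, 1, 6, 1, 1, 4]


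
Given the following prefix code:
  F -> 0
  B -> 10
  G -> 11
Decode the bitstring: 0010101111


Decoding step by step:
Bits 0 -> F
Bits 0 -> F
Bits 10 -> B
Bits 10 -> B
Bits 11 -> G
Bits 11 -> G


Decoded message: FFBBGG


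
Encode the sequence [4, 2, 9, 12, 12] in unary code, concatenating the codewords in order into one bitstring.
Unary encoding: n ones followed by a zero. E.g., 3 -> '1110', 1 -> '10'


Encode each number as n ones followed by a terminating 0:
  4 -> 11110 (5 bits)
  2 -> 110 (3 bits)
  9 -> 1111111110 (10 bits)
  12 -> 1111111111110 (13 bits)
  12 -> 1111111111110 (13 bits)
Total length = 5 + 3 + 10 + 13 + 13 = 44 bits.

Unary([4, 2, 9, 12, 12]) = 11110110111111111011111111111101111111111110 (44 bits)


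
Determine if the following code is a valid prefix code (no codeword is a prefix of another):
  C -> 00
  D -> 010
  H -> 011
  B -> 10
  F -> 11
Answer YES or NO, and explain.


Checking each pair (does one codeword prefix another?):
  C='00' vs D='010': no prefix
  C='00' vs H='011': no prefix
  C='00' vs B='10': no prefix
  C='00' vs F='11': no prefix
  D='010' vs C='00': no prefix
  D='010' vs H='011': no prefix
  D='010' vs B='10': no prefix
  D='010' vs F='11': no prefix
  H='011' vs C='00': no prefix
  H='011' vs D='010': no prefix
  H='011' vs B='10': no prefix
  H='011' vs F='11': no prefix
  B='10' vs C='00': no prefix
  B='10' vs D='010': no prefix
  B='10' vs H='011': no prefix
  B='10' vs F='11': no prefix
  F='11' vs C='00': no prefix
  F='11' vs D='010': no prefix
  F='11' vs H='011': no prefix
  F='11' vs B='10': no prefix
No violation found over all pairs.

YES -- this is a valid prefix code. No codeword is a prefix of any other codeword.


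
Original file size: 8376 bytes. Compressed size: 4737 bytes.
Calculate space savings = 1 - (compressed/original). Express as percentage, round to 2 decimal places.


ratio = compressed/original = 4737/8376 = 0.565544
savings = 1 - ratio = 1 - 0.565544 = 0.434456
as a percentage: 0.434456 * 100 = 43.45%

Space savings = 1 - 4737/8376 = 43.45%


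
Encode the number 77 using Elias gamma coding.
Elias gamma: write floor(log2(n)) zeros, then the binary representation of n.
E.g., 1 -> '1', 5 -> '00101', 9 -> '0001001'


num_bits = floor(log2(77)) + 1 = 7
leading_zeros = num_bits - 1 = 6
binary(77) = 1001101

Elias gamma(77) = '000000' + '1001101' = 0000001001101 (13 bits)


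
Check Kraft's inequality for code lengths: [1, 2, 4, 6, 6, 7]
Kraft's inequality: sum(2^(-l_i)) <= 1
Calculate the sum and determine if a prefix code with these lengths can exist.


Sum = 2^(-1) + 2^(-2) + 2^(-4) + 2^(-6) + 2^(-6) + 2^(-7)
    = 0.5 + 0.25 + 0.0625 + 0.015625 + 0.015625 + 0.0078125
    = 109/128 = 0.8515625
Since 0.8515625 <= 1, Kraft's inequality IS satisfied.
A prefix code with these lengths CAN exist.

Kraft sum = 0.8515625. Satisfied.


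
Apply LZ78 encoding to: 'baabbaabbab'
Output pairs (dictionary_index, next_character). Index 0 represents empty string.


LZ78 encoding steps:
Dictionary: {0: ''}
Step 1: w='' (idx 0), next='b' -> output (0, 'b'), add 'b' as idx 1
Step 2: w='' (idx 0), next='a' -> output (0, 'a'), add 'a' as idx 2
Step 3: w='a' (idx 2), next='b' -> output (2, 'b'), add 'ab' as idx 3
Step 4: w='b' (idx 1), next='a' -> output (1, 'a'), add 'ba' as idx 4
Step 5: w='ab' (idx 3), next='b' -> output (3, 'b'), add 'abb' as idx 5
Step 6: w='ab' (idx 3), end of input -> output (3, '')


Encoded: [(0, 'b'), (0, 'a'), (2, 'b'), (1, 'a'), (3, 'b'), (3, '')]


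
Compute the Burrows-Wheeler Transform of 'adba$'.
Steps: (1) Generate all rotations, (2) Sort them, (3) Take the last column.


Rotations (sorted):
  0: $adba -> last char: a
  1: a$adb -> last char: b
  2: adba$ -> last char: $
  3: ba$ad -> last char: d
  4: dba$a -> last char: a


BWT = ab$da


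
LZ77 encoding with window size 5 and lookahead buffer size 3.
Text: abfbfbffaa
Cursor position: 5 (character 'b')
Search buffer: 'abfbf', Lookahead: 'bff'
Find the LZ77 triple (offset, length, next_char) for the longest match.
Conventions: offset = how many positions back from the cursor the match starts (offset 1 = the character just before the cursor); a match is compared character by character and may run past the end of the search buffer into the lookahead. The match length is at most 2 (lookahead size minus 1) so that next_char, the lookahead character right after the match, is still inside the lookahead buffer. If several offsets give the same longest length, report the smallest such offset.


Try each offset into the search buffer:
  offset=1 (pos 4, char 'f'): match length 0
  offset=2 (pos 3, char 'b'): match length 2
  offset=3 (pos 2, char 'f'): match length 0
  offset=4 (pos 1, char 'b'): match length 2
  offset=5 (pos 0, char 'a'): match length 0
Longest match has length 2, found at offsets 2, 4; take the smallest, offset 2.
next_char = character at position 5 + 2 = 7 -> 'f'

Best match: offset=2, length=2 (matching 'bf' starting at position 3)
LZ77 triple: (2, 2, 'f')


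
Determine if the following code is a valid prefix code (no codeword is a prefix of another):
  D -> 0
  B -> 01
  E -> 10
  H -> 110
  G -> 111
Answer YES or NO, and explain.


Checking each pair (does one codeword prefix another?):
  D='0' vs B='01': prefix -- VIOLATION

NO -- this is NOT a valid prefix code. D (0) is a prefix of B (01).


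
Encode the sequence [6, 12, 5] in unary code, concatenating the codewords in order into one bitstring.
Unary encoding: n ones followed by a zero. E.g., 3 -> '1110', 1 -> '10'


Encode each number as n ones followed by a terminating 0:
  6 -> 1111110 (7 bits)
  12 -> 1111111111110 (13 bits)
  5 -> 111110 (6 bits)
Total length = 7 + 13 + 6 = 26 bits.

Unary([6, 12, 5]) = 11111101111111111110111110 (26 bits)


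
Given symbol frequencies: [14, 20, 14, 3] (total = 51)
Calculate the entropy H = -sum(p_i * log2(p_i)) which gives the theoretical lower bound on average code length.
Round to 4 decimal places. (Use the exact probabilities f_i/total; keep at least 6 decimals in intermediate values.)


Per-symbol terms -p_i * log2(p_i) with p_i = f_i/51:
  p = 14/51 = 0.274510: log2(p) = -1.865070, -p*log2(p) = 0.511980
  p = 20/51 = 0.392157: log2(p) = -1.350497, -p*log2(p) = 0.529607
  p = 14/51 = 0.274510: log2(p) = -1.865070, -p*log2(p) = 0.511980
  p = 3/51 = 0.058824: log2(p) = -4.087463, -p*log2(p) = 0.240439
H = 0.511980 + 0.529607 + 0.511980 + 0.240439 = 1.794006

H = 1.794 bits/symbol


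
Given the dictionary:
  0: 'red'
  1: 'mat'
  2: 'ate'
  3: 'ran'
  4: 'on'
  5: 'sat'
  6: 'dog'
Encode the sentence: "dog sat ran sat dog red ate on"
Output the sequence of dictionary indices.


Look up each word in the dictionary:
  'dog' -> 6
  'sat' -> 5
  'ran' -> 3
  'sat' -> 5
  'dog' -> 6
  'red' -> 0
  'ate' -> 2
  'on' -> 4

Encoded: [6, 5, 3, 5, 6, 0, 2, 4]


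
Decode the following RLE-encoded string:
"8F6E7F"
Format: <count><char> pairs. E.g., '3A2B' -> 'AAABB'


Expanding each <count><char> pair:
  8F -> 'FFFFFFFF'
  6E -> 'EEEEEE'
  7F -> 'FFFFFFF'

Decoded = FFFFFFFFEEEEEEFFFFFFF


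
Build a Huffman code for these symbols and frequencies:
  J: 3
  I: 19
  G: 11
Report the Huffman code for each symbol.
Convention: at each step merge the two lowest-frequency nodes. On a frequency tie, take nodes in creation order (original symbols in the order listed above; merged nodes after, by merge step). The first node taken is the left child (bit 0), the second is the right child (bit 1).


Huffman tree construction:
Step 1: Merge J(3) + G(11) = 14
Step 2: Merge (J+G)(14) + I(19) = 33
Read each symbol's code off the tree from the root (left child = 0, right child = 1).

Codes:
  J: 00 (length 2)
  I: 1 (length 1)
  G: 01 (length 2)
Average code length: 47/33 = 1.4242 bits/symbol


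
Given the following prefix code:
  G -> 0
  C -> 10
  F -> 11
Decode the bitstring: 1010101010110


Decoding step by step:
Bits 10 -> C
Bits 10 -> C
Bits 10 -> C
Bits 10 -> C
Bits 10 -> C
Bits 11 -> F
Bits 0 -> G


Decoded message: CCCCCFG


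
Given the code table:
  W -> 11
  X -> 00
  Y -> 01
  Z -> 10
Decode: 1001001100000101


Decoding:
10 -> Z
01 -> Y
00 -> X
11 -> W
00 -> X
00 -> X
01 -> Y
01 -> Y


Result: ZYXWXXYY


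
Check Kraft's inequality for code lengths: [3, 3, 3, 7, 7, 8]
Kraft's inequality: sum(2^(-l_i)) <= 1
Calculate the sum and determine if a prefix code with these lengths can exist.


Sum = 2^(-3) + 2^(-3) + 2^(-3) + 2^(-7) + 2^(-7) + 2^(-8)
    = 0.125 + 0.125 + 0.125 + 0.0078125 + 0.0078125 + 0.00390625
    = 101/256 = 0.39453125
Since 0.39453125 <= 1, Kraft's inequality IS satisfied.
A prefix code with these lengths CAN exist.

Kraft sum = 0.39453125. Satisfied.


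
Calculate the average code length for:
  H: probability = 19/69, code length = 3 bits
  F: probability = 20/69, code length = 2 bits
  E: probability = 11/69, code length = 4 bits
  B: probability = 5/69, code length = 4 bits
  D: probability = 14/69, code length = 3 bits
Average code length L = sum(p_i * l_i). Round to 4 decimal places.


Weighted contributions p_i * l_i:
  H: (19/69) * 3 = 57/69
  F: (20/69) * 2 = 40/69
  E: (11/69) * 4 = 44/69
  B: (5/69) * 4 = 20/69
  D: (14/69) * 3 = 42/69
Sum = (57 + 40 + 44 + 20 + 42)/69 = 203/69

L = 203/69 = 2.9420 bits/symbol


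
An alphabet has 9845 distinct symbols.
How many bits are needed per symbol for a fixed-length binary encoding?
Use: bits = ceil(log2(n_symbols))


log2(9845) = 13.2652
Bracket: 2^13 = 8192 < 9845 <= 2^14 = 16384
So ceil(log2(9845)) = 14

bits = ceil(log2(9845)) = ceil(13.2652) = 14 bits


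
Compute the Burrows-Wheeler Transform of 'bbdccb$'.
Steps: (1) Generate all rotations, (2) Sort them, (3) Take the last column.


Rotations (sorted):
  0: $bbdccb -> last char: b
  1: b$bbdcc -> last char: c
  2: bbdccb$ -> last char: $
  3: bdccb$b -> last char: b
  4: cb$bbdc -> last char: c
  5: ccb$bbd -> last char: d
  6: dccb$bb -> last char: b


BWT = bc$bcdb


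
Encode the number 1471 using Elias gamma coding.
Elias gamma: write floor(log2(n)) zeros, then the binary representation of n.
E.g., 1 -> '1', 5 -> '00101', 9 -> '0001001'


num_bits = floor(log2(1471)) + 1 = 11
leading_zeros = num_bits - 1 = 10
binary(1471) = 10110111111

Elias gamma(1471) = '0000000000' + '10110111111' = 000000000010110111111 (21 bits)


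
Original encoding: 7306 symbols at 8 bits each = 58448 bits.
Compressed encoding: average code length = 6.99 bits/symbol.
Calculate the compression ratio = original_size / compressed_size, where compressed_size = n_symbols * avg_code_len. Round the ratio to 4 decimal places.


original_size = n_symbols * orig_bits = 7306 * 8 = 58448 bits
compressed_size = n_symbols * avg_code_len = 7306 * 6.99 = 51068.94 bits
ratio = original_size / compressed_size = 58448 / 51068.94 = 1.1445

Compression ratio = 1.1445


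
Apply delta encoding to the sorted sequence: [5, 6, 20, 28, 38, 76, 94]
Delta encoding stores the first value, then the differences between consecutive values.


First value: 5
Deltas:
  6 - 5 = 1
  20 - 6 = 14
  28 - 20 = 8
  38 - 28 = 10
  76 - 38 = 38
  94 - 76 = 18


Delta encoded: [5, 1, 14, 8, 10, 38, 18]


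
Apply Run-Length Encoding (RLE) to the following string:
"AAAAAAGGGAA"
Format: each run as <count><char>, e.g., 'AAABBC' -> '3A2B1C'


Scanning runs left to right:
  i=0: run of 'A' x 6 -> '6A'
  i=6: run of 'G' x 3 -> '3G'
  i=9: run of 'A' x 2 -> '2A'

RLE = 6A3G2A


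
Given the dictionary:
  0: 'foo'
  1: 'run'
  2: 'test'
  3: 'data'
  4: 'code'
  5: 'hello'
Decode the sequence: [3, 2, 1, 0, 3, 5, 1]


Look up each index in the dictionary:
  3 -> 'data'
  2 -> 'test'
  1 -> 'run'
  0 -> 'foo'
  3 -> 'data'
  5 -> 'hello'
  1 -> 'run'

Decoded: "data test run foo data hello run"


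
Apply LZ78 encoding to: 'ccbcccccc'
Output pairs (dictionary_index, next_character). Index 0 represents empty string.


LZ78 encoding steps:
Dictionary: {0: ''}
Step 1: w='' (idx 0), next='c' -> output (0, 'c'), add 'c' as idx 1
Step 2: w='c' (idx 1), next='b' -> output (1, 'b'), add 'cb' as idx 2
Step 3: w='c' (idx 1), next='c' -> output (1, 'c'), add 'cc' as idx 3
Step 4: w='cc' (idx 3), next='c' -> output (3, 'c'), add 'ccc' as idx 4
Step 5: w='c' (idx 1), end of input -> output (1, '')


Encoded: [(0, 'c'), (1, 'b'), (1, 'c'), (3, 'c'), (1, '')]


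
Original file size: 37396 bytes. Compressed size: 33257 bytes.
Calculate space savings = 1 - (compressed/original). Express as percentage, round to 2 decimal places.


ratio = compressed/original = 33257/37396 = 0.88932
savings = 1 - ratio = 1 - 0.88932 = 0.11068
as a percentage: 0.11068 * 100 = 11.07%

Space savings = 1 - 33257/37396 = 11.07%


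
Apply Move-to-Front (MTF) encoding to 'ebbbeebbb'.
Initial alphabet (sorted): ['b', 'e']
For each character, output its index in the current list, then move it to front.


MTF encoding:
'e': index 1 in ['b', 'e'] -> ['e', 'b']
'b': index 1 in ['e', 'b'] -> ['b', 'e']
'b': index 0 in ['b', 'e'] -> ['b', 'e']
'b': index 0 in ['b', 'e'] -> ['b', 'e']
'e': index 1 in ['b', 'e'] -> ['e', 'b']
'e': index 0 in ['e', 'b'] -> ['e', 'b']
'b': index 1 in ['e', 'b'] -> ['b', 'e']
'b': index 0 in ['b', 'e'] -> ['b', 'e']
'b': index 0 in ['b', 'e'] -> ['b', 'e']


Output: [1, 1, 0, 0, 1, 0, 1, 0, 0]


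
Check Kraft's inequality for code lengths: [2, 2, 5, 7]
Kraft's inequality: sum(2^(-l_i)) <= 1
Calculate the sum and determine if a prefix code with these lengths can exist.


Sum = 2^(-2) + 2^(-2) + 2^(-5) + 2^(-7)
    = 0.25 + 0.25 + 0.03125 + 0.0078125
    = 69/128 = 0.5390625
Since 0.5390625 <= 1, Kraft's inequality IS satisfied.
A prefix code with these lengths CAN exist.

Kraft sum = 0.5390625. Satisfied.


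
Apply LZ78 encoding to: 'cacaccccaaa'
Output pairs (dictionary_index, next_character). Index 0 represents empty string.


LZ78 encoding steps:
Dictionary: {0: ''}
Step 1: w='' (idx 0), next='c' -> output (0, 'c'), add 'c' as idx 1
Step 2: w='' (idx 0), next='a' -> output (0, 'a'), add 'a' as idx 2
Step 3: w='c' (idx 1), next='a' -> output (1, 'a'), add 'ca' as idx 3
Step 4: w='c' (idx 1), next='c' -> output (1, 'c'), add 'cc' as idx 4
Step 5: w='cc' (idx 4), next='a' -> output (4, 'a'), add 'cca' as idx 5
Step 6: w='a' (idx 2), next='a' -> output (2, 'a'), add 'aa' as idx 6


Encoded: [(0, 'c'), (0, 'a'), (1, 'a'), (1, 'c'), (4, 'a'), (2, 'a')]


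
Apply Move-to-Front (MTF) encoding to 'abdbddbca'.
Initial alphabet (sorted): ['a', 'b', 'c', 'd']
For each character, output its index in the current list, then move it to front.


MTF encoding:
'a': index 0 in ['a', 'b', 'c', 'd'] -> ['a', 'b', 'c', 'd']
'b': index 1 in ['a', 'b', 'c', 'd'] -> ['b', 'a', 'c', 'd']
'd': index 3 in ['b', 'a', 'c', 'd'] -> ['d', 'b', 'a', 'c']
'b': index 1 in ['d', 'b', 'a', 'c'] -> ['b', 'd', 'a', 'c']
'd': index 1 in ['b', 'd', 'a', 'c'] -> ['d', 'b', 'a', 'c']
'd': index 0 in ['d', 'b', 'a', 'c'] -> ['d', 'b', 'a', 'c']
'b': index 1 in ['d', 'b', 'a', 'c'] -> ['b', 'd', 'a', 'c']
'c': index 3 in ['b', 'd', 'a', 'c'] -> ['c', 'b', 'd', 'a']
'a': index 3 in ['c', 'b', 'd', 'a'] -> ['a', 'c', 'b', 'd']


Output: [0, 1, 3, 1, 1, 0, 1, 3, 3]


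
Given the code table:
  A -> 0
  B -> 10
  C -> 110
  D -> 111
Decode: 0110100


Decoding:
0 -> A
110 -> C
10 -> B
0 -> A


Result: ACBA


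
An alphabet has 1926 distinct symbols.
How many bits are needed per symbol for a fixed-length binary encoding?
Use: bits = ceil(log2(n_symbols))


log2(1926) = 10.9114
Bracket: 2^10 = 1024 < 1926 <= 2^11 = 2048
So ceil(log2(1926)) = 11

bits = ceil(log2(1926)) = ceil(10.9114) = 11 bits


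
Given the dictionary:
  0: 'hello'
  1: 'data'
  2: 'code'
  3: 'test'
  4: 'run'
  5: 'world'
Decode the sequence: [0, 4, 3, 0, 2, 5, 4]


Look up each index in the dictionary:
  0 -> 'hello'
  4 -> 'run'
  3 -> 'test'
  0 -> 'hello'
  2 -> 'code'
  5 -> 'world'
  4 -> 'run'

Decoded: "hello run test hello code world run"


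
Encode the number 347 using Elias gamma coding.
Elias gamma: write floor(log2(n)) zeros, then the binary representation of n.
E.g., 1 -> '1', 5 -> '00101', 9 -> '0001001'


num_bits = floor(log2(347)) + 1 = 9
leading_zeros = num_bits - 1 = 8
binary(347) = 101011011

Elias gamma(347) = '00000000' + '101011011' = 00000000101011011 (17 bits)


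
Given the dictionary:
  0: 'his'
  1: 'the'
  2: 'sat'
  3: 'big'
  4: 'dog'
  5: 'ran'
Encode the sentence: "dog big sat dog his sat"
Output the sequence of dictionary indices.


Look up each word in the dictionary:
  'dog' -> 4
  'big' -> 3
  'sat' -> 2
  'dog' -> 4
  'his' -> 0
  'sat' -> 2

Encoded: [4, 3, 2, 4, 0, 2]


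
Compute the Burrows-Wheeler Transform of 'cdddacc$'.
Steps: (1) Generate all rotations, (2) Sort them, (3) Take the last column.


Rotations (sorted):
  0: $cdddacc -> last char: c
  1: acc$cddd -> last char: d
  2: c$cdddac -> last char: c
  3: cc$cddda -> last char: a
  4: cdddacc$ -> last char: $
  5: dacc$cdd -> last char: d
  6: ddacc$cd -> last char: d
  7: dddacc$c -> last char: c


BWT = cdca$ddc


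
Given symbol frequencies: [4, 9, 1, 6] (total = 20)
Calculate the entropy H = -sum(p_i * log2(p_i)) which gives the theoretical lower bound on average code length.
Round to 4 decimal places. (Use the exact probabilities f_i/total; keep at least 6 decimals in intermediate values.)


Per-symbol terms -p_i * log2(p_i) with p_i = f_i/20:
  p = 4/20 = 0.200000: log2(p) = -2.321928, -p*log2(p) = 0.464386
  p = 9/20 = 0.450000: log2(p) = -1.152003, -p*log2(p) = 0.518401
  p = 1/20 = 0.050000: log2(p) = -4.321928, -p*log2(p) = 0.216096
  p = 6/20 = 0.300000: log2(p) = -1.736966, -p*log2(p) = 0.521090
H = 0.464386 + 0.518401 + 0.216096 + 0.521090 = 1.719973

H = 1.72 bits/symbol


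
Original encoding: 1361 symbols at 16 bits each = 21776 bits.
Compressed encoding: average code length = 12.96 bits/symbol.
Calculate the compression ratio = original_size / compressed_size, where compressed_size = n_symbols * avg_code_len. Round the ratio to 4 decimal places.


original_size = n_symbols * orig_bits = 1361 * 16 = 21776 bits
compressed_size = n_symbols * avg_code_len = 1361 * 12.96 = 17638.56 bits
ratio = original_size / compressed_size = 21776 / 17638.56 = 1.2346

Compression ratio = 1.2346


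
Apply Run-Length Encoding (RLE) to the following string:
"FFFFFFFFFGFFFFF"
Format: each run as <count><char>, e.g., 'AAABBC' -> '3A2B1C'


Scanning runs left to right:
  i=0: run of 'F' x 9 -> '9F'
  i=9: run of 'G' x 1 -> '1G'
  i=10: run of 'F' x 5 -> '5F'

RLE = 9F1G5F


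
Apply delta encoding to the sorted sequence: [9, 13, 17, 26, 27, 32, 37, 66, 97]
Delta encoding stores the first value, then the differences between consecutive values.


First value: 9
Deltas:
  13 - 9 = 4
  17 - 13 = 4
  26 - 17 = 9
  27 - 26 = 1
  32 - 27 = 5
  37 - 32 = 5
  66 - 37 = 29
  97 - 66 = 31


Delta encoded: [9, 4, 4, 9, 1, 5, 5, 29, 31]


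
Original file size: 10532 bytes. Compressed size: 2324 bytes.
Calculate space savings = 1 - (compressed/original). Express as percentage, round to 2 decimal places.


ratio = compressed/original = 2324/10532 = 0.220661
savings = 1 - ratio = 1 - 0.220661 = 0.779339
as a percentage: 0.779339 * 100 = 77.93%

Space savings = 1 - 2324/10532 = 77.93%


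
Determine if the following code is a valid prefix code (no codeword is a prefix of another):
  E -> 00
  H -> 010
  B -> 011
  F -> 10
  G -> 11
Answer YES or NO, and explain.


Checking each pair (does one codeword prefix another?):
  E='00' vs H='010': no prefix
  E='00' vs B='011': no prefix
  E='00' vs F='10': no prefix
  E='00' vs G='11': no prefix
  H='010' vs E='00': no prefix
  H='010' vs B='011': no prefix
  H='010' vs F='10': no prefix
  H='010' vs G='11': no prefix
  B='011' vs E='00': no prefix
  B='011' vs H='010': no prefix
  B='011' vs F='10': no prefix
  B='011' vs G='11': no prefix
  F='10' vs E='00': no prefix
  F='10' vs H='010': no prefix
  F='10' vs B='011': no prefix
  F='10' vs G='11': no prefix
  G='11' vs E='00': no prefix
  G='11' vs H='010': no prefix
  G='11' vs B='011': no prefix
  G='11' vs F='10': no prefix
No violation found over all pairs.

YES -- this is a valid prefix code. No codeword is a prefix of any other codeword.


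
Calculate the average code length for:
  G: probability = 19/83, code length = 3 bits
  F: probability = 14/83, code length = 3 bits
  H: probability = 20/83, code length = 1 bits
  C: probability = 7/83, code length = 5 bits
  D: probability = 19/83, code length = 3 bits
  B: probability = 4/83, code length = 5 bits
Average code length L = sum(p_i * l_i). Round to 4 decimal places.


Weighted contributions p_i * l_i:
  G: (19/83) * 3 = 57/83
  F: (14/83) * 3 = 42/83
  H: (20/83) * 1 = 20/83
  C: (7/83) * 5 = 35/83
  D: (19/83) * 3 = 57/83
  B: (4/83) * 5 = 20/83
Sum = (57 + 42 + 20 + 35 + 57 + 20)/83 = 231/83

L = 231/83 = 2.7831 bits/symbol


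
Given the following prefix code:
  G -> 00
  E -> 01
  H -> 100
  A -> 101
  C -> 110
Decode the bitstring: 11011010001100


Decoding step by step:
Bits 110 -> C
Bits 110 -> C
Bits 100 -> H
Bits 01 -> E
Bits 100 -> H


Decoded message: CCHEH


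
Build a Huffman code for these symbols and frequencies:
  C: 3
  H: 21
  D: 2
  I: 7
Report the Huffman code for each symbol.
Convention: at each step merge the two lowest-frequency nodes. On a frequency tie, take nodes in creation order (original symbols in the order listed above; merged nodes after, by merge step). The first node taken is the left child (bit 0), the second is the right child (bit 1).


Huffman tree construction:
Step 1: Merge D(2) + C(3) = 5
Step 2: Merge (D+C)(5) + I(7) = 12
Step 3: Merge ((D+C)+I)(12) + H(21) = 33
Read each symbol's code off the tree from the root (left child = 0, right child = 1).

Codes:
  C: 001 (length 3)
  H: 1 (length 1)
  D: 000 (length 3)
  I: 01 (length 2)
Average code length: 50/33 = 1.5152 bits/symbol


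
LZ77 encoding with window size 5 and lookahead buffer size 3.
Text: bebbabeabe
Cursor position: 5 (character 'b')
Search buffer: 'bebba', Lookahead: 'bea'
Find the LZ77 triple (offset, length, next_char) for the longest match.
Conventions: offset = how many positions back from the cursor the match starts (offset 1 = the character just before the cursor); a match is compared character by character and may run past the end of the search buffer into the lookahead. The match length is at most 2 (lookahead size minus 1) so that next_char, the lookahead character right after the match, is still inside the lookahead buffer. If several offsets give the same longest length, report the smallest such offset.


Try each offset into the search buffer:
  offset=1 (pos 4, char 'a'): match length 0
  offset=2 (pos 3, char 'b'): match length 1
  offset=3 (pos 2, char 'b'): match length 1
  offset=4 (pos 1, char 'e'): match length 0
  offset=5 (pos 0, char 'b'): match length 2
Longest match has length 2 at offset 5.
next_char = character at position 5 + 2 = 7 -> 'a'

Best match: offset=5, length=2 (matching 'be' starting at position 0)
LZ77 triple: (5, 2, 'a')


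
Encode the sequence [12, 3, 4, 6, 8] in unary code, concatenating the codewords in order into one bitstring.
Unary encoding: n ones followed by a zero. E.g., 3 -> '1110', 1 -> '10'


Encode each number as n ones followed by a terminating 0:
  12 -> 1111111111110 (13 bits)
  3 -> 1110 (4 bits)
  4 -> 11110 (5 bits)
  6 -> 1111110 (7 bits)
  8 -> 111111110 (9 bits)
Total length = 13 + 4 + 5 + 7 + 9 = 38 bits.

Unary([12, 3, 4, 6, 8]) = 11111111111101110111101111110111111110 (38 bits)


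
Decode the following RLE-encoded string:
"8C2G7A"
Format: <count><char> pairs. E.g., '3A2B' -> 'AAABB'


Expanding each <count><char> pair:
  8C -> 'CCCCCCCC'
  2G -> 'GG'
  7A -> 'AAAAAAA'

Decoded = CCCCCCCCGGAAAAAAA


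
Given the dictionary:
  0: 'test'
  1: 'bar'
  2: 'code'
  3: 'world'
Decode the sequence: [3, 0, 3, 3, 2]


Look up each index in the dictionary:
  3 -> 'world'
  0 -> 'test'
  3 -> 'world'
  3 -> 'world'
  2 -> 'code'

Decoded: "world test world world code"


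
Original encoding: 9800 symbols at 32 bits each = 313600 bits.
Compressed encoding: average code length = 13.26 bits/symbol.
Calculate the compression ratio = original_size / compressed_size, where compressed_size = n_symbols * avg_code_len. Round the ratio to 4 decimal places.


original_size = n_symbols * orig_bits = 9800 * 32 = 313600 bits
compressed_size = n_symbols * avg_code_len = 9800 * 13.26 = 129948.0 bits
ratio = original_size / compressed_size = 313600 / 129948.0 = 2.4133

Compression ratio = 2.4133


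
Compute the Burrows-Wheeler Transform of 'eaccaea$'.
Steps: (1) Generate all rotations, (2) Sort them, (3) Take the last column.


Rotations (sorted):
  0: $eaccaea -> last char: a
  1: a$eaccae -> last char: e
  2: accaea$e -> last char: e
  3: aea$eacc -> last char: c
  4: caea$eac -> last char: c
  5: ccaea$ea -> last char: a
  6: ea$eacca -> last char: a
  7: eaccaea$ -> last char: $


BWT = aeeccaa$


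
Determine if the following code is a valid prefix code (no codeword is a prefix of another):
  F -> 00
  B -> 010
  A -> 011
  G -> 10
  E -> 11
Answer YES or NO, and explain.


Checking each pair (does one codeword prefix another?):
  F='00' vs B='010': no prefix
  F='00' vs A='011': no prefix
  F='00' vs G='10': no prefix
  F='00' vs E='11': no prefix
  B='010' vs F='00': no prefix
  B='010' vs A='011': no prefix
  B='010' vs G='10': no prefix
  B='010' vs E='11': no prefix
  A='011' vs F='00': no prefix
  A='011' vs B='010': no prefix
  A='011' vs G='10': no prefix
  A='011' vs E='11': no prefix
  G='10' vs F='00': no prefix
  G='10' vs B='010': no prefix
  G='10' vs A='011': no prefix
  G='10' vs E='11': no prefix
  E='11' vs F='00': no prefix
  E='11' vs B='010': no prefix
  E='11' vs A='011': no prefix
  E='11' vs G='10': no prefix
No violation found over all pairs.

YES -- this is a valid prefix code. No codeword is a prefix of any other codeword.


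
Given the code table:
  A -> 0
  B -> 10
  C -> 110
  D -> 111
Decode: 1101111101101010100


Decoding:
110 -> C
111 -> D
110 -> C
110 -> C
10 -> B
10 -> B
10 -> B
0 -> A


Result: CDCCBBBA


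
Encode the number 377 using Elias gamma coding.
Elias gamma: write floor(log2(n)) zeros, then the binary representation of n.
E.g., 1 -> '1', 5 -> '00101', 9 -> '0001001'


num_bits = floor(log2(377)) + 1 = 9
leading_zeros = num_bits - 1 = 8
binary(377) = 101111001

Elias gamma(377) = '00000000' + '101111001' = 00000000101111001 (17 bits)


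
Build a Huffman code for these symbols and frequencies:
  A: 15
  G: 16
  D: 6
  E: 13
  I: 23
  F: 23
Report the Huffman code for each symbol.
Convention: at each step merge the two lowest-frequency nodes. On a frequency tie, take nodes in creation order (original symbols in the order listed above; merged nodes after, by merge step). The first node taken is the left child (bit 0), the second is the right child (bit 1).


Huffman tree construction:
Step 1: Merge D(6) + E(13) = 19
Step 2: Merge A(15) + G(16) = 31
Step 3: Merge (D+E)(19) + I(23) = 42
Step 4: Merge F(23) + (A+G)(31) = 54
Step 5: Merge ((D+E)+I)(42) + (F+(A+G))(54) = 96
Read each symbol's code off the tree from the root (left child = 0, right child = 1).

Codes:
  A: 110 (length 3)
  G: 111 (length 3)
  D: 000 (length 3)
  E: 001 (length 3)
  I: 01 (length 2)
  F: 10 (length 2)
Average code length: 242/96 = 2.5208 bits/symbol


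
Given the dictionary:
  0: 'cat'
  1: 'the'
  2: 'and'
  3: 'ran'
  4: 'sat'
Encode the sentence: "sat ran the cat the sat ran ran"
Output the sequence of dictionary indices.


Look up each word in the dictionary:
  'sat' -> 4
  'ran' -> 3
  'the' -> 1
  'cat' -> 0
  'the' -> 1
  'sat' -> 4
  'ran' -> 3
  'ran' -> 3

Encoded: [4, 3, 1, 0, 1, 4, 3, 3]


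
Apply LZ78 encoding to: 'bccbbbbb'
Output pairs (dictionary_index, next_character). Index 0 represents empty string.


LZ78 encoding steps:
Dictionary: {0: ''}
Step 1: w='' (idx 0), next='b' -> output (0, 'b'), add 'b' as idx 1
Step 2: w='' (idx 0), next='c' -> output (0, 'c'), add 'c' as idx 2
Step 3: w='c' (idx 2), next='b' -> output (2, 'b'), add 'cb' as idx 3
Step 4: w='b' (idx 1), next='b' -> output (1, 'b'), add 'bb' as idx 4
Step 5: w='bb' (idx 4), end of input -> output (4, '')


Encoded: [(0, 'b'), (0, 'c'), (2, 'b'), (1, 'b'), (4, '')]


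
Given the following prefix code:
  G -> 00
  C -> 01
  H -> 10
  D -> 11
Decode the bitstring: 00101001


Decoding step by step:
Bits 00 -> G
Bits 10 -> H
Bits 10 -> H
Bits 01 -> C


Decoded message: GHHC


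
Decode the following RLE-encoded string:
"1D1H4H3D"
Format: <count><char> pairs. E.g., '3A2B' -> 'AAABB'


Expanding each <count><char> pair:
  1D -> 'D'
  1H -> 'H'
  4H -> 'HHHH'
  3D -> 'DDD'

Decoded = DHHHHHDDD


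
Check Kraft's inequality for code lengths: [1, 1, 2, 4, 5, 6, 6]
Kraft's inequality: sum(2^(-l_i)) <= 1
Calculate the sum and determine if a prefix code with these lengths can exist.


Sum = 2^(-1) + 2^(-1) + 2^(-2) + 2^(-4) + 2^(-5) + 2^(-6) + 2^(-6)
    = 0.5 + 0.5 + 0.25 + 0.0625 + 0.03125 + 0.015625 + 0.015625
    = 88/64 = 1.375
Since 1.375 > 1, Kraft's inequality is NOT satisfied.
A prefix code with these lengths CANNOT exist.

Kraft sum = 1.375. Not satisfied.


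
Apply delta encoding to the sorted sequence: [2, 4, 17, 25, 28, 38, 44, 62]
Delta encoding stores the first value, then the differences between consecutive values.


First value: 2
Deltas:
  4 - 2 = 2
  17 - 4 = 13
  25 - 17 = 8
  28 - 25 = 3
  38 - 28 = 10
  44 - 38 = 6
  62 - 44 = 18


Delta encoded: [2, 2, 13, 8, 3, 10, 6, 18]


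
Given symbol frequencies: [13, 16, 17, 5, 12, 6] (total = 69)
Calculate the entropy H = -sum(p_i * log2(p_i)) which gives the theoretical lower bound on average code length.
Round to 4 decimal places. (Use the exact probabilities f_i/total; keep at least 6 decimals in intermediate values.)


Per-symbol terms -p_i * log2(p_i) with p_i = f_i/69:
  p = 13/69 = 0.188406: log2(p) = -2.408085, -p*log2(p) = 0.453697
  p = 16/69 = 0.231884: log2(p) = -2.108524, -p*log2(p) = 0.488933
  p = 17/69 = 0.246377: log2(p) = -2.021062, -p*log2(p) = 0.497943
  p = 5/69 = 0.072464: log2(p) = -3.786596, -p*log2(p) = 0.274391
  p = 12/69 = 0.173913: log2(p) = -2.523562, -p*log2(p) = 0.438880
  p = 6/69 = 0.086957: log2(p) = -3.523562, -p*log2(p) = 0.306397
H = 0.453697 + 0.488933 + 0.497943 + 0.274391 + 0.438880 + 0.306397 = 2.460241

H = 2.4602 bits/symbol


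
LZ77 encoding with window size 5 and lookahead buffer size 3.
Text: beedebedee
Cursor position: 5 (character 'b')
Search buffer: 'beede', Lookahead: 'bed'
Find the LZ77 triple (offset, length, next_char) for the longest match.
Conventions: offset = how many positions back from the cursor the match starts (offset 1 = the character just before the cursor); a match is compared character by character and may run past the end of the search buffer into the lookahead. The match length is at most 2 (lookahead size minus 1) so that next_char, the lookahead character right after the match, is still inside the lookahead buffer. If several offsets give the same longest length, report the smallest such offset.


Try each offset into the search buffer:
  offset=1 (pos 4, char 'e'): match length 0
  offset=2 (pos 3, char 'd'): match length 0
  offset=3 (pos 2, char 'e'): match length 0
  offset=4 (pos 1, char 'e'): match length 0
  offset=5 (pos 0, char 'b'): match length 2
Longest match has length 2 at offset 5.
next_char = character at position 5 + 2 = 7 -> 'd'

Best match: offset=5, length=2 (matching 'be' starting at position 0)
LZ77 triple: (5, 2, 'd')


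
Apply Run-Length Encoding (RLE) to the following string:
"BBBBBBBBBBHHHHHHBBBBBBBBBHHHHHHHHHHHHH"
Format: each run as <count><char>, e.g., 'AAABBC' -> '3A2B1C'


Scanning runs left to right:
  i=0: run of 'B' x 10 -> '10B'
  i=10: run of 'H' x 6 -> '6H'
  i=16: run of 'B' x 9 -> '9B'
  i=25: run of 'H' x 13 -> '13H'

RLE = 10B6H9B13H


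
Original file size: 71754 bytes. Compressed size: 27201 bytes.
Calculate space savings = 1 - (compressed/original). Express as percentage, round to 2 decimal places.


ratio = compressed/original = 27201/71754 = 0.379087
savings = 1 - ratio = 1 - 0.379087 = 0.620913
as a percentage: 0.620913 * 100 = 62.09%

Space savings = 1 - 27201/71754 = 62.09%


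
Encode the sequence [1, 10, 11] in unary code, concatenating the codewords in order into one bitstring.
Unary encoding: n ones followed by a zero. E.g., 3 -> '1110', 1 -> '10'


Encode each number as n ones followed by a terminating 0:
  1 -> 10 (2 bits)
  10 -> 11111111110 (11 bits)
  11 -> 111111111110 (12 bits)
Total length = 2 + 11 + 12 = 25 bits.

Unary([1, 10, 11]) = 1011111111110111111111110 (25 bits)


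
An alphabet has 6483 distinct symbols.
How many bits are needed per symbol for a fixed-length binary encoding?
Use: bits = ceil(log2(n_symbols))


log2(6483) = 12.6624
Bracket: 2^12 = 4096 < 6483 <= 2^13 = 8192
So ceil(log2(6483)) = 13

bits = ceil(log2(6483)) = ceil(12.6624) = 13 bits


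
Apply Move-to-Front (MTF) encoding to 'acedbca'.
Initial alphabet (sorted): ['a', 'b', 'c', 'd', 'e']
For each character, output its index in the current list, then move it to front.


MTF encoding:
'a': index 0 in ['a', 'b', 'c', 'd', 'e'] -> ['a', 'b', 'c', 'd', 'e']
'c': index 2 in ['a', 'b', 'c', 'd', 'e'] -> ['c', 'a', 'b', 'd', 'e']
'e': index 4 in ['c', 'a', 'b', 'd', 'e'] -> ['e', 'c', 'a', 'b', 'd']
'd': index 4 in ['e', 'c', 'a', 'b', 'd'] -> ['d', 'e', 'c', 'a', 'b']
'b': index 4 in ['d', 'e', 'c', 'a', 'b'] -> ['b', 'd', 'e', 'c', 'a']
'c': index 3 in ['b', 'd', 'e', 'c', 'a'] -> ['c', 'b', 'd', 'e', 'a']
'a': index 4 in ['c', 'b', 'd', 'e', 'a'] -> ['a', 'c', 'b', 'd', 'e']


Output: [0, 2, 4, 4, 4, 3, 4]


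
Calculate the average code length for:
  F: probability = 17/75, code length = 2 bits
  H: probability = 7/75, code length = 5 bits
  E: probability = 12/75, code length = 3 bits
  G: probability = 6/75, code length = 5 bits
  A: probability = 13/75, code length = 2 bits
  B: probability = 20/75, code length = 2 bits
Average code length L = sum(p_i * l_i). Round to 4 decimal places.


Weighted contributions p_i * l_i:
  F: (17/75) * 2 = 34/75
  H: (7/75) * 5 = 35/75
  E: (12/75) * 3 = 36/75
  G: (6/75) * 5 = 30/75
  A: (13/75) * 2 = 26/75
  B: (20/75) * 2 = 40/75
Sum = (34 + 35 + 36 + 30 + 26 + 40)/75 = 201/75

L = 201/75 = 2.6800 bits/symbol


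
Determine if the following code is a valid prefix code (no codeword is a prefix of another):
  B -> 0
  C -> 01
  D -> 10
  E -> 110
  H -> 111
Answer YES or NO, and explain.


Checking each pair (does one codeword prefix another?):
  B='0' vs C='01': prefix -- VIOLATION

NO -- this is NOT a valid prefix code. B (0) is a prefix of C (01).


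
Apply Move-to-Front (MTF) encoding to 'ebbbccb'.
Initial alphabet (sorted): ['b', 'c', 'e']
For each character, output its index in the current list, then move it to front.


MTF encoding:
'e': index 2 in ['b', 'c', 'e'] -> ['e', 'b', 'c']
'b': index 1 in ['e', 'b', 'c'] -> ['b', 'e', 'c']
'b': index 0 in ['b', 'e', 'c'] -> ['b', 'e', 'c']
'b': index 0 in ['b', 'e', 'c'] -> ['b', 'e', 'c']
'c': index 2 in ['b', 'e', 'c'] -> ['c', 'b', 'e']
'c': index 0 in ['c', 'b', 'e'] -> ['c', 'b', 'e']
'b': index 1 in ['c', 'b', 'e'] -> ['b', 'c', 'e']


Output: [2, 1, 0, 0, 2, 0, 1]


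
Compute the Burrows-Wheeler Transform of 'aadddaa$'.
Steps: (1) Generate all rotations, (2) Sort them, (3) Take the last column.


Rotations (sorted):
  0: $aadddaa -> last char: a
  1: a$aaddda -> last char: a
  2: aa$aaddd -> last char: d
  3: aadddaa$ -> last char: $
  4: adddaa$a -> last char: a
  5: daa$aadd -> last char: d
  6: ddaa$aad -> last char: d
  7: dddaa$aa -> last char: a


BWT = aad$adda


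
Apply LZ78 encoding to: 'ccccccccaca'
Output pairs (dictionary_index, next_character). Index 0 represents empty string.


LZ78 encoding steps:
Dictionary: {0: ''}
Step 1: w='' (idx 0), next='c' -> output (0, 'c'), add 'c' as idx 1
Step 2: w='c' (idx 1), next='c' -> output (1, 'c'), add 'cc' as idx 2
Step 3: w='cc' (idx 2), next='c' -> output (2, 'c'), add 'ccc' as idx 3
Step 4: w='cc' (idx 2), next='a' -> output (2, 'a'), add 'cca' as idx 4
Step 5: w='c' (idx 1), next='a' -> output (1, 'a'), add 'ca' as idx 5


Encoded: [(0, 'c'), (1, 'c'), (2, 'c'), (2, 'a'), (1, 'a')]


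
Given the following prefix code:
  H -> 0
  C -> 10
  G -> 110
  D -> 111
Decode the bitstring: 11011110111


Decoding step by step:
Bits 110 -> G
Bits 111 -> D
Bits 10 -> C
Bits 111 -> D


Decoded message: GDCD


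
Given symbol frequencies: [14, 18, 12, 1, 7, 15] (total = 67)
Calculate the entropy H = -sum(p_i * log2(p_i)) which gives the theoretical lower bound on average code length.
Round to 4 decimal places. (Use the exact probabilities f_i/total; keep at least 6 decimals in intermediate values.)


Per-symbol terms -p_i * log2(p_i) with p_i = f_i/67:
  p = 14/67 = 0.208955: log2(p) = -2.258734, -p*log2(p) = 0.471974
  p = 18/67 = 0.268657: log2(p) = -1.896164, -p*log2(p) = 0.509417
  p = 12/67 = 0.179104: log2(p) = -2.481127, -p*log2(p) = 0.444381
  p = 1/67 = 0.014925: log2(p) = -6.066089, -p*log2(p) = 0.090539
  p = 7/67 = 0.104478: log2(p) = -3.258734, -p*log2(p) = 0.340465
  p = 15/67 = 0.223881: log2(p) = -2.159199, -p*log2(p) = 0.483403
H = 0.471974 + 0.509417 + 0.444381 + 0.090539 + 0.340465 + 0.483403 = 2.340179

H = 2.3402 bits/symbol
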